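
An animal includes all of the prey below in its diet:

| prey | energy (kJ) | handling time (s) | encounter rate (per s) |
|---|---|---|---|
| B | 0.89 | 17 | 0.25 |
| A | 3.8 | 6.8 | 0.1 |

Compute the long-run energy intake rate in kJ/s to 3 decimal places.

0.102 kJ/s

Energy encountered per unit search time: 0.25×0.89 + 0.1×3.8 = 0.6025 kJ/s.
Handling time per unit search time: 0.25×17 + 0.1×6.8 = 4.93.
Rate = 0.6025/(1 + 4.93) = 0.1016 kJ/s.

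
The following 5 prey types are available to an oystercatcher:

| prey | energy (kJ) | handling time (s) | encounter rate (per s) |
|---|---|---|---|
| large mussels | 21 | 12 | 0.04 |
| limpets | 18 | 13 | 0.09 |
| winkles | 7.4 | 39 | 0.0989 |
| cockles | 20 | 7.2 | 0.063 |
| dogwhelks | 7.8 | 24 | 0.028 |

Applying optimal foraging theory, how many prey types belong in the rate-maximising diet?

Profitabilities (E/h, kJ/s): cockles 2.78, large mussels 1.75, limpets 1.38, dogwhelks 0.325, winkles 0.19. Add prey in this order while the next type's profitability exceeds the intake rate on those already taken.
Rate on top 1: 0.8668. large mussels: 1.75 > 0.8668 → include.
Rate on top 2: 1.086. limpets: 1.38 > 1.086 → include.
Rate on top 3: 1.199. dogwhelks: 0.325 < 1.199 → exclude; stop.
Optimal diet: cockles, large mussels, limpets — 3 of 5 types.

3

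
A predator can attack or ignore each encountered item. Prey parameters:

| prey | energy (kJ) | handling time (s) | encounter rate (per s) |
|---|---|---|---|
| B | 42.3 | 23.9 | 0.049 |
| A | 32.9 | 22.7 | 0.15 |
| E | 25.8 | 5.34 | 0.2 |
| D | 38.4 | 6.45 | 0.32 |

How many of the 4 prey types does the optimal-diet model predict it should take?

2

Profitabilities (E/h, kJ/s): D 5.95, E 4.83, B 1.77, A 1.45. Add prey in this order while the next type's profitability exceeds the intake rate on those already taken.
Rate on top 1: 4.01. E: 4.83 > 4.01 → include.
Rate on top 2: 4.223. B: 1.77 < 4.223 → exclude; stop.
Optimal diet: D, E — 2 of 4 types.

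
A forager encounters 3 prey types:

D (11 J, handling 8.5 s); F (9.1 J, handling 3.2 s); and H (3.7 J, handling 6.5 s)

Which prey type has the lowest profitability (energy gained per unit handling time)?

In descending order of E/h:
F: 9.1/3.2 = 2.84 J/s
D: 11/8.5 = 1.29 J/s
H: 3.7/6.5 = 0.569 J/s

H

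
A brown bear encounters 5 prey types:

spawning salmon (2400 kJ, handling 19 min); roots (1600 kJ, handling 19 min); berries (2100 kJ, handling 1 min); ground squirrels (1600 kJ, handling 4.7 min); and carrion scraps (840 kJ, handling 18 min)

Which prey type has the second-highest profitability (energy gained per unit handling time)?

ground squirrels

In descending order of E/h:
berries: 2100/1 = 2.1e+03 kJ/min
ground squirrels: 1600/4.7 = 340 kJ/min
spawning salmon: 2400/19 = 126 kJ/min
roots: 1600/19 = 84.2 kJ/min
carrion scraps: 840/18 = 46.7 kJ/min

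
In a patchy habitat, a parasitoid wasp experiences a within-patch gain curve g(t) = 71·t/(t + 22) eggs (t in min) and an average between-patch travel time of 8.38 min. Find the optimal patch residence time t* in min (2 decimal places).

13.58 min

Maximise g(t)/(T+t): set derivative to zero → g'(t)(T+t) = g(t).
g'(t) = 71·22/(t + 22)². Setting 71·22/(t+22)² = 71t/[(t+22)(8.38+t)] gives 22(8.38+t) = t(t+22), so t² = 22×8.38 = 184.4.
t* = √184.4 = 13.58 min.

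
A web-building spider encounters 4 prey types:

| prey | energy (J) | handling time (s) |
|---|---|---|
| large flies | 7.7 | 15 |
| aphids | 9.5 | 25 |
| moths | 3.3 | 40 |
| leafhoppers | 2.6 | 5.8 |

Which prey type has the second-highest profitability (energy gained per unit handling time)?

leafhoppers

Profitability E/h (J/s): large flies = 7.7/15 = 0.513, aphids = 9.5/25 = 0.38, moths = 3.3/40 = 0.0825, leafhoppers = 2.6/5.8 = 0.448.
Ranked: large flies > leafhoppers > aphids > moths.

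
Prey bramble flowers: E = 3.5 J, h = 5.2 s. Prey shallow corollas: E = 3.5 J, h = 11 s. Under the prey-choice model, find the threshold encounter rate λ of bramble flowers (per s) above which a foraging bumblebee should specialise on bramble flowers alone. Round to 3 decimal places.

At the threshold, the rate on bramble flowers alone equals the profitability of shallow corollas: λ·3.5/(1 + λ·5.2) = 3.5/11 = 0.3182.
Rearranging, λ(3.5 − 0.3182×5.2) = 0.3182, so λ = 0.3182/1.845 = 0.1724 per s.

0.172 per s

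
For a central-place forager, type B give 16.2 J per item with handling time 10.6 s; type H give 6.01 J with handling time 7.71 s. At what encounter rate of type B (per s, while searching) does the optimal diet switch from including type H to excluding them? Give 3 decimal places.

0.098 per s

At the threshold, the rate on type B alone equals the profitability of type H: λ·16.2/(1 + λ·10.6) = 6.01/7.71 = 0.7795.
Rearranging, λ(16.2 − 0.7795×10.6) = 0.7795, so λ = 0.7795/7.937 = 0.09821 per s.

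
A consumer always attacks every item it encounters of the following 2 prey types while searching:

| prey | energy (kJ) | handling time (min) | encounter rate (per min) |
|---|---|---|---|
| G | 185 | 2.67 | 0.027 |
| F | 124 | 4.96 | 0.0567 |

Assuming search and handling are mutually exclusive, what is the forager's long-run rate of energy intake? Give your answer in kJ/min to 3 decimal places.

8.886 kJ/min

Energy encountered per unit search time: 0.027×185 + 0.0567×124 = 12.03 kJ/min.
Handling time per unit search time: 0.027×2.67 + 0.0567×4.96 = 0.3533.
Rate = 12.03/(1 + 0.3533) = 8.886 kJ/min.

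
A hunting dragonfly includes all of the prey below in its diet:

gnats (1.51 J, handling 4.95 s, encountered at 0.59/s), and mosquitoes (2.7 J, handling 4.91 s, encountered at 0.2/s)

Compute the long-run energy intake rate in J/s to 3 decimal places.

R = Σλ_iE_i / (1 + Σλ_ih_i)
Numerator: 0.59×1.51 + 0.2×2.7 = 1.431
Denominator: 1 + 0.59×4.95 + 0.2×4.91 = 4.902
R = 1.431/4.902 = 0.2919 J/s

0.292 J/s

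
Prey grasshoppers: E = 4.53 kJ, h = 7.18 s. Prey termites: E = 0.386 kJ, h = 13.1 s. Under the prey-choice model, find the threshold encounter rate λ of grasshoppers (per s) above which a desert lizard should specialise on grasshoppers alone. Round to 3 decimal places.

The zero-one rule: include termites iff E₂/h₂ > λE₁/(1+λh₁). Equality gives the switch point.
λE₁h₂ = E₂ + λE₂h₁ ⇒ λ = E₂/(E₁h₂ − E₂h₁) = 0.386/(59.34 − 2.771) = 0.006823 per s.

0.007 per s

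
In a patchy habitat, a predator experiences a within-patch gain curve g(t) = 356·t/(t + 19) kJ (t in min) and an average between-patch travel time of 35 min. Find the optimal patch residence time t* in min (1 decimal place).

25.8 min

Optimal t* satisfies g'(t*) = g(t*)/(T + t*).
g'(t) = 356·19/(t + 19)². Setting 356·19/(t+19)² = 356t/[(t+19)(35+t)] gives 19(35+t) = t(t+19), so t² = 19×35 = 665.
t* = √665 = 25.79 min.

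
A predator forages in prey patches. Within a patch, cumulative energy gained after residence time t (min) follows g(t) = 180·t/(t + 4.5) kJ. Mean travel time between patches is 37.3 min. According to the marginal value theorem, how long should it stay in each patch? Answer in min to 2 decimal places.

12.96 min

Maximise g(t)/(T+t): set derivative to zero → g'(t)(T+t) = g(t).
g'(t) = 180·4.5/(t + 4.5)². Setting 180·4.5/(t+4.5)² = 180t/[(t+4.5)(37.3+t)] gives 4.5(37.3+t) = t(t+4.5), so t² = 4.5×37.3 = 167.8.
t* = √167.8 = 12.96 min.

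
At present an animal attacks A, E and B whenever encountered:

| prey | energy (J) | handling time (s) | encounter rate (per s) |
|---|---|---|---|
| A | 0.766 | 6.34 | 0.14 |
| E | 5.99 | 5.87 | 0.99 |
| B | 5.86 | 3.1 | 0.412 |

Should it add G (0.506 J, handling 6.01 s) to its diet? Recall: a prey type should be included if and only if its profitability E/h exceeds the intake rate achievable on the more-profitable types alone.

On A, E and B alone, R = ΣλE/(1+Σλh) = 8.452/8.976 = 0.9416 J/s.
G: E/h = 0.506/6.01 = 0.08419 J/s.
Since 0.08419 < R, time spent handling G is better spent searching.

No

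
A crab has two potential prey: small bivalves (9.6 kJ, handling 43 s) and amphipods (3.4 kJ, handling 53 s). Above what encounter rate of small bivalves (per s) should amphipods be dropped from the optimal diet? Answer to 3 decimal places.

0.009 per s

The zero-one rule: include amphipods iff E₂/h₂ > λE₁/(1+λh₁). Equality gives the switch point.
λE₁h₂ = E₂ + λE₂h₁ ⇒ λ = E₂/(E₁h₂ − E₂h₁) = 3.4/(508.8 − 146.2) = 0.009377 per s.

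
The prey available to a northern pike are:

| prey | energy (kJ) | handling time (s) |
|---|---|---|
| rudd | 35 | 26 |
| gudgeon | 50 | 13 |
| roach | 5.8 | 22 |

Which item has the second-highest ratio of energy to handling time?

rudd

In descending order of E/h:
gudgeon: 50/13 = 3.85 kJ/s
rudd: 35/26 = 1.35 kJ/s
roach: 5.8/22 = 0.264 kJ/s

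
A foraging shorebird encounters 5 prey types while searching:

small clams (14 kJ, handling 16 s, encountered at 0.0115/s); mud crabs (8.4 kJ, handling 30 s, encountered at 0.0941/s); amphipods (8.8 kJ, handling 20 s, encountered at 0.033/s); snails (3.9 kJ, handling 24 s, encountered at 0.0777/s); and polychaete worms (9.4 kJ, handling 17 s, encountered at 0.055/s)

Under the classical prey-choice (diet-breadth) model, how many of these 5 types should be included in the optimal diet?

Rank by E/h (kJ/s): small clams 0.875, polychaete worms 0.553, amphipods 0.44, mud crabs 0.28, snails 0.163. Include each in turn until the next type's E/h falls below the running intake rate.
Rate on top 1: 0.136. polychaete worms: 0.553 > 0.136 → include.
Rate on top 2: 0.32. amphipods: 0.44 > 0.32 → include.
Rate on top 3: 0.3485. mud crabs: 0.28 < 0.3485 → exclude; stop.
Optimal diet: small clams, polychaete worms, amphipods — 3 of 5 types.

3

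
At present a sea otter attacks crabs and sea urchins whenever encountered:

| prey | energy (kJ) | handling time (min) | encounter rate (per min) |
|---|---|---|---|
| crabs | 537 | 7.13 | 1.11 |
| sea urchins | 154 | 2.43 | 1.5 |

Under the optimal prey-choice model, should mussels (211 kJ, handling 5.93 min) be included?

No

Current rate: (1.11×537 + 1.5×154)/(1 + 1.11×7.13 + 1.5×2.43) = 65.85 kJ/min.
Profitability of mussels: 211/5.93 = 35.58 kJ/min.
35.58 < 65.85, so adding mussels would lower the average — exclude it.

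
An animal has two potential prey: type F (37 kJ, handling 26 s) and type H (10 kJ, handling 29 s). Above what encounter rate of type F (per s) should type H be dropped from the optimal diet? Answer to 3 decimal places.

0.012 per s

At the threshold, the rate on type F alone equals the profitability of type H: λ·37/(1 + λ·26) = 10/29 = 0.3448.
Rearranging, λ(37 − 0.3448×26) = 0.3448, so λ = 0.3448/28.03 = 0.0123 per s.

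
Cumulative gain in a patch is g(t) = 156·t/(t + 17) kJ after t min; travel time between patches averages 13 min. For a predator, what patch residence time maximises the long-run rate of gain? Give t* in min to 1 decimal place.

14.9 min

Optimal t* satisfies g'(t*) = g(t*)/(T + t*).
g'(t) = 156·17/(t + 17)². Setting 156·17/(t+17)² = 156t/[(t+17)(13+t)] gives 17(13+t) = t(t+17), so t² = 17×13 = 221.
t* = √221 = 14.87 min.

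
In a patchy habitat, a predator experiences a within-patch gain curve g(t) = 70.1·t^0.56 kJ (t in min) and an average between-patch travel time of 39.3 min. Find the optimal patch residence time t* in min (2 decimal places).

50.02 min

Optimal t* satisfies g'(t*) = g(t*)/(T + t*).
g'(t) = 0.56·70.1·t^-0.44. Setting 0.56·70.1·t^-0.44 = 70.1·t^0.56/(39.3+t) gives 0.56(39.3+t) = t, so 0.44·t = 0.56×39.3.
t* = 0.56×39.3/0.44 = 50.02 min.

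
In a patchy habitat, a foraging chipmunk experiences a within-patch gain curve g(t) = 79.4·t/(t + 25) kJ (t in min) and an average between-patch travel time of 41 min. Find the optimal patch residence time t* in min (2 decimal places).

32.02 min

By the marginal value theorem, leave when the instantaneous gain rate g'(t) equals the habitat-wide average g(t)/(T + t).
g'(t) = 79.4·25/(t + 25)². Setting 79.4·25/(t+25)² = 79.4t/[(t+25)(41+t)] gives 25(41+t) = t(t+25), so t² = 25×41 = 1025.
t* = √1025 = 32.02 min.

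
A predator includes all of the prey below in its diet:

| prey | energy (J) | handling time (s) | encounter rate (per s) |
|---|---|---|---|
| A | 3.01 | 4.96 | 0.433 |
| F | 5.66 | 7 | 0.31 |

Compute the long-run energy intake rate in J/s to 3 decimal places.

0.575 J/s

R = Σλ_iE_i / (1 + Σλ_ih_i)
Numerator: 0.433×3.01 + 0.31×5.66 = 3.058
Denominator: 1 + 0.433×4.96 + 0.31×7 = 5.318
R = 3.058/5.318 = 0.575 J/s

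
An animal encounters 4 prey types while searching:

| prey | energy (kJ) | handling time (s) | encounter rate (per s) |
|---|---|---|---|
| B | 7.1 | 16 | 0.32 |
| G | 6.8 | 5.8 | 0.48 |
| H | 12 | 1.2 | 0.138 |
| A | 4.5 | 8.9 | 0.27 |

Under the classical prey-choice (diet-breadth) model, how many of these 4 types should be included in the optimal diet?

E/h in descending order: H 10, G 1.17, A 0.506, B 0.444 kJ/s. The optimal diet is the largest prefix of this list for which every included type satisfies E_i/h_i > R on the types above it.
Rate on top 1: 1.421. G: 1.17 < 1.421 → exclude; stop.
Optimal diet: H — 1 of 4 types.

1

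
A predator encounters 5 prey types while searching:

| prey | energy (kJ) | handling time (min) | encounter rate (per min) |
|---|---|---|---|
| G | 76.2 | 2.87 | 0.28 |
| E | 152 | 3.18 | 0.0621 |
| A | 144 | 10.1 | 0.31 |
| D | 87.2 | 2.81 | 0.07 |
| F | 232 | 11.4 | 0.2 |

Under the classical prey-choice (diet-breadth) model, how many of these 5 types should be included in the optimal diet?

Rank by E/h (kJ/min): E 47.8, D 31, G 26.6, F 20.4, A 14.3. Include each in turn until the next type's E/h falls below the running intake rate.
Rate on top 1: 7.883. D: 31 > 7.883 → include.
Rate on top 2: 11.15. G: 26.6 > 11.15 → include.
Rate on top 3: 16.78. F: 20.4 > 16.78 → include.
Rate on top 4: 18.6. A: 14.3 < 18.6 → exclude; stop.
Optimal diet: E, D, G, F — 4 of 5 types.

4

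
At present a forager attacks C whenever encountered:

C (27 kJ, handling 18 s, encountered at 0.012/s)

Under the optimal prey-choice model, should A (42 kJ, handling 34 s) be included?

On C alone, R = ΣλE/(1+Σλh) = 0.324/1.216 = 0.2664 kJ/s.
Profitability of A: 42/34 = 1.235 kJ/s.
Since 1.235 > R, including A increases the long-run rate.

Yes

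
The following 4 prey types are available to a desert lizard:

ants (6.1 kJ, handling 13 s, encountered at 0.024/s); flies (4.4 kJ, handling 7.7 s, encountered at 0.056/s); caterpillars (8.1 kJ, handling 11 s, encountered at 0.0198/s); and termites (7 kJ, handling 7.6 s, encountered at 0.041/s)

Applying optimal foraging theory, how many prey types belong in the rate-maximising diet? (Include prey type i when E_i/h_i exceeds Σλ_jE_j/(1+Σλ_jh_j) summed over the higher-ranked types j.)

4

E/h in descending order: termites 0.921, caterpillars 0.736, flies 0.571, ants 0.469 kJ/s. The optimal diet is the largest prefix of this list for which every included type satisfies E_i/h_i > R on the types above it.
Rate on top 1: 0.2188. caterpillars: 0.736 > 0.2188 → include.
Rate on top 2: 0.2925. flies: 0.571 > 0.2925 → include.
Rate on top 3: 0.3539. ants: 0.469 > 0.3539 → include.
Optimal diet: termites, caterpillars, flies, ants — 4 of 4 types.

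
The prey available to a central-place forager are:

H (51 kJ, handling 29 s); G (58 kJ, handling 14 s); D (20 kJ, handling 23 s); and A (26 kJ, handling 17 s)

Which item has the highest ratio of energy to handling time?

G

In descending order of E/h:
G: 58/14 = 4.14 kJ/s
H: 51/29 = 1.76 kJ/s
A: 26/17 = 1.53 kJ/s
D: 20/23 = 0.87 kJ/s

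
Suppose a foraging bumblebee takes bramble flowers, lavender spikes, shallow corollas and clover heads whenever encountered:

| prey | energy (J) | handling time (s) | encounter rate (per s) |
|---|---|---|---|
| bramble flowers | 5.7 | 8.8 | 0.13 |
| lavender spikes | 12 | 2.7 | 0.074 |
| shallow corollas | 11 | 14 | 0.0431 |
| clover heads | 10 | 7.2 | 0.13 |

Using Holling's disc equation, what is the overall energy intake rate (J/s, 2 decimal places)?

0.88 J/s

R = (0.13×5.7 + 0.074×12 + 0.0431×11 + 0.13×10) / (1 + 0.13×8.8 + 0.074×2.7 + 0.0431×14 + 0.13×7.2) = 3.403/3.883 = 0.8764 J/s.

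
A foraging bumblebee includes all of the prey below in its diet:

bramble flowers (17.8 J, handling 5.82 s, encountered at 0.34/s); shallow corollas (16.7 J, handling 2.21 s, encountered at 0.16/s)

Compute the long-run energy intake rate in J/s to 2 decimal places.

2.62 J/s

R = Σλ_iE_i / (1 + Σλ_ih_i)
Numerator: 0.34×17.8 + 0.16×16.7 = 8.724
Denominator: 1 + 0.34×5.82 + 0.16×2.21 = 3.332
R = 8.724/3.332 = 2.618 J/s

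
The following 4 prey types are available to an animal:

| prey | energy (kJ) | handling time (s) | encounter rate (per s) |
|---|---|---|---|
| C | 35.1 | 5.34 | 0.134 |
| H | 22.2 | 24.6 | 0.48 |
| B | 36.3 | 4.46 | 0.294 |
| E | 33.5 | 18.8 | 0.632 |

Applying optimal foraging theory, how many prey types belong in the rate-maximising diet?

Profitabilities (E/h, kJ/s): B 8.14, C 6.57, E 1.78, H 0.902. Add prey in this order while the next type's profitability exceeds the intake rate on those already taken.
Rate on top 1: 4.618. C: 6.57 > 4.618 → include.
Rate on top 2: 5.08. E: 1.78 < 5.08 → exclude; stop.
Optimal diet: B, C — 2 of 4 types.

2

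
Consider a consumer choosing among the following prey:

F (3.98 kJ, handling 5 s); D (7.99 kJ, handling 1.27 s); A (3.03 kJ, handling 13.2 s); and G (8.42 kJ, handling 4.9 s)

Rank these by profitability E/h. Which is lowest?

A

Profitability E/h (kJ/s): F = 3.98/5 = 0.796, D = 7.99/1.27 = 6.29, A = 3.03/13.2 = 0.23, G = 8.42/4.9 = 1.72.
Ranked: D > G > F > A.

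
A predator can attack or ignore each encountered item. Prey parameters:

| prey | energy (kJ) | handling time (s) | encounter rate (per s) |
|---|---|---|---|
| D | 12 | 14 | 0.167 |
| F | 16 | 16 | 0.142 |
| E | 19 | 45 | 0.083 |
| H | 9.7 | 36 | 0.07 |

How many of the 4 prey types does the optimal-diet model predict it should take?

Profitabilities (E/h, kJ/s): F 1, D 0.857, E 0.422, H 0.269. Add prey in this order while the next type's profitability exceeds the intake rate on those already taken.
Rate on top 1: 0.6944. D: 0.857 > 0.6944 → include.
Rate on top 2: 0.7622. E: 0.422 < 0.7622 → exclude; stop.
Optimal diet: F, D — 2 of 4 types.

2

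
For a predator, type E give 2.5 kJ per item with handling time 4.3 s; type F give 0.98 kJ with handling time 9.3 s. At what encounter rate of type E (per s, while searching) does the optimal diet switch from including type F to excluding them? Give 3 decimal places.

The zero-one rule: include type F iff E₂/h₂ > λE₁/(1+λh₁). Equality gives the switch point.
λE₁h₂ = E₂ + λE₂h₁ ⇒ λ = E₂/(E₁h₂ − E₂h₁) = 0.98/(23.25 − 4.214) = 0.05148 per s.

0.051 per s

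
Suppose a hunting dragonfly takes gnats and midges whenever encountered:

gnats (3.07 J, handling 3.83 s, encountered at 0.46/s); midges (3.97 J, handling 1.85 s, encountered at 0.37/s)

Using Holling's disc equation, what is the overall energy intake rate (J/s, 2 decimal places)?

0.84 J/s

R = (0.46×3.07 + 0.37×3.97) / (1 + 0.46×3.83 + 0.37×1.85) = 2.881/3.446 = 0.836 J/s.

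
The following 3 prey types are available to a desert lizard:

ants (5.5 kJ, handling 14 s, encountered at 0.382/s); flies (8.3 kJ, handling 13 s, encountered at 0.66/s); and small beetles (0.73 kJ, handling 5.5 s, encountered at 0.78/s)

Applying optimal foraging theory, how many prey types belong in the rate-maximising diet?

1

Profitabilities (E/h, kJ/s): flies 0.638, ants 0.393, small beetles 0.133. Add prey in this order while the next type's profitability exceeds the intake rate on those already taken.
Rate on top 1: 0.5718. ants: 0.393 < 0.5718 → exclude; stop.
Optimal diet: flies — 1 of 3 types.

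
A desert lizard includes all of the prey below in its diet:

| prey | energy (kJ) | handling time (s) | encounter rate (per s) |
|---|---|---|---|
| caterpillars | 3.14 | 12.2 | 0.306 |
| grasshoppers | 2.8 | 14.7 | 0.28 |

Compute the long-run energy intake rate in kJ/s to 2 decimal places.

Energy encountered per unit search time: 0.306×3.14 + 0.28×2.8 = 1.745 kJ/s.
Handling time per unit search time: 0.306×12.2 + 0.28×14.7 = 7.849.
Rate = 1.745/(1 + 7.849) = 0.1972 kJ/s.

0.20 kJ/s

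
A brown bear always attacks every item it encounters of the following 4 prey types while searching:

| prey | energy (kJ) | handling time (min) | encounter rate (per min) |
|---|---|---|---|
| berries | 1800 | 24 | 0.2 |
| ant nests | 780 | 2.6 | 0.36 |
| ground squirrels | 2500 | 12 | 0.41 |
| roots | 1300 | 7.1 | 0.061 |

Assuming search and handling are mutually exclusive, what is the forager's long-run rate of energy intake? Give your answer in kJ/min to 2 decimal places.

Energy encountered per unit search time: 0.2×1800 + 0.36×780 + 0.41×2500 + 0.061×1300 = 1745 kJ/min.
Handling time per unit search time: 0.2×24 + 0.36×2.6 + 0.41×12 + 0.061×7.1 = 11.09.
Rate = 1745/(1 + 11.09) = 144.4 kJ/min.

144.35 kJ/min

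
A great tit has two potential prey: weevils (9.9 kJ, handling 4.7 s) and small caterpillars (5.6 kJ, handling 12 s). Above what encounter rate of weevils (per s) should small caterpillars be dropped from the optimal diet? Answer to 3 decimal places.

The zero-one rule: include small caterpillars iff E₂/h₂ > λE₁/(1+λh₁). Equality gives the switch point.
λE₁h₂ = E₂ + λE₂h₁ ⇒ λ = E₂/(E₁h₂ − E₂h₁) = 5.6/(118.8 − 26.32) = 0.06055 per s.

0.061 per s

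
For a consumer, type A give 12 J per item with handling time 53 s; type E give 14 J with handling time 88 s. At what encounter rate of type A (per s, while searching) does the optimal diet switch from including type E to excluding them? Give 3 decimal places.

At the threshold, the rate on type A alone equals the profitability of type E: λ·12/(1 + λ·53) = 14/88 = 0.1591.
Rearranging, λ(12 − 0.1591×53) = 0.1591, so λ = 0.1591/3.568 = 0.04459 per s.

0.045 per s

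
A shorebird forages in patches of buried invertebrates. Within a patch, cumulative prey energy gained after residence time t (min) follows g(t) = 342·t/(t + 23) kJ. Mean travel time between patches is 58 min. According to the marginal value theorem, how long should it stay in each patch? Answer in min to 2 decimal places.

By the marginal value theorem, leave when the instantaneous gain rate g'(t) equals the habitat-wide average g(t)/(T + t).
g'(t) = 342·23/(t + 23)². Setting 342·23/(t+23)² = 342t/[(t+23)(58+t)] gives 23(58+t) = t(t+23), so t² = 23×58 = 1334.
t* = √1334 = 36.52 min.

36.52 min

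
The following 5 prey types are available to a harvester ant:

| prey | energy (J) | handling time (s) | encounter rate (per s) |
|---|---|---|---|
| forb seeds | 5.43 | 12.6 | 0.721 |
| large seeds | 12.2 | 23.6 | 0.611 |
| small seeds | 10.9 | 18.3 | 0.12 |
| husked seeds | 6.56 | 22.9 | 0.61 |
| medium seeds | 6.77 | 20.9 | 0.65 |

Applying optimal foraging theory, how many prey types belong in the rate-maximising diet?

2

Rank by E/h (J/s): small seeds 0.596, large seeds 0.517, forb seeds 0.431, medium seeds 0.324, husked seeds 0.286. Include each in turn until the next type's E/h falls below the running intake rate.
Rate on top 1: 0.4093. large seeds: 0.517 > 0.4093 → include.
Rate on top 2: 0.4974. forb seeds: 0.431 < 0.4974 → exclude; stop.
Optimal diet: small seeds, large seeds — 2 of 5 types.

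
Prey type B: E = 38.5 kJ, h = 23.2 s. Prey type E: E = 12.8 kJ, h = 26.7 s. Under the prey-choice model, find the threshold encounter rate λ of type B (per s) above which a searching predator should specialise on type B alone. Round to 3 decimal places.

The zero-one rule: include type E iff E₂/h₂ > λE₁/(1+λh₁). Equality gives the switch point.
λE₁h₂ = E₂ + λE₂h₁ ⇒ λ = E₂/(E₁h₂ − E₂h₁) = 12.8/(1028 − 297) = 0.01751 per s.

0.018 per s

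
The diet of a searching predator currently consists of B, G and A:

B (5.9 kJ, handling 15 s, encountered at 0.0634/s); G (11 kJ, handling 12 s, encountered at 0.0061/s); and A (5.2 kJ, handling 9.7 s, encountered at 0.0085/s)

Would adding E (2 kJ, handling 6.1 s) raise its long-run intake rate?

Yes

Intake rate on the current diet: R = (0.0634×5.9 + 0.0061×11 + 0.0085×5.2) / (1 + 0.0634×15 + 0.0061×12 + 0.0085×9.7) = 0.4854/2.107 = 0.2304 kJ/s.
E: E/h = 2/6.1 = 0.3279 kJ/s.
Since 0.3279 > R, including E increases the long-run rate.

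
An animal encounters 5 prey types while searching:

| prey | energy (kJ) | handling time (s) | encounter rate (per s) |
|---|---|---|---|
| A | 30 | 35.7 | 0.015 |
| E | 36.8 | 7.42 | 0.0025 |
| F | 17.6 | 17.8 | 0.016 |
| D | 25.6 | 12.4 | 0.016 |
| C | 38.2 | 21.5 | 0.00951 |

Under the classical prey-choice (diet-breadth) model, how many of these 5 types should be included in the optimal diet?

5

Profitabilities (E/h, kJ/s): E 4.96, D 2.06, C 1.78, F 0.989, A 0.84. Add prey in this order while the next type's profitability exceeds the intake rate on those already taken.
Rate on top 1: 0.09032. D: 2.06 > 0.09032 → include.
Rate on top 2: 0.4122. C: 1.78 > 0.4122 → include.
Rate on top 3: 0.6085. F: 0.989 > 0.6085 → include.
Rate on top 4: 0.6719. A: 0.84 > 0.6719 → include.
Optimal diet: E, D, C, F, A — 5 of 5 types.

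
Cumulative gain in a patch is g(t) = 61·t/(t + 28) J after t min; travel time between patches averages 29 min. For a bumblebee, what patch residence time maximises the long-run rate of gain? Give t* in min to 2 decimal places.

28.50 min

Maximise g(t)/(T+t): set derivative to zero → g'(t)(T+t) = g(t).
g'(t) = 61·28/(t + 28)². Setting 61·28/(t+28)² = 61t/[(t+28)(29+t)] gives 28(29+t) = t(t+28), so t² = 28×29 = 812.
t* = √812 = 28.5 min.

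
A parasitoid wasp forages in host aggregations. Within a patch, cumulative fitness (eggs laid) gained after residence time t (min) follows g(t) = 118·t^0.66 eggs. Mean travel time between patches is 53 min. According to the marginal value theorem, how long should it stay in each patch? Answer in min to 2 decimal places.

102.88 min

Maximise g(t)/(T+t): set derivative to zero → g'(t)(T+t) = g(t).
g'(t) = 0.66·118·t^-0.34. Setting 0.66·118·t^-0.34 = 118·t^0.66/(53+t) gives 0.66(53+t) = t, so 0.34·t = 0.66×53.
t* = 0.66×53/0.34 = 102.9 min.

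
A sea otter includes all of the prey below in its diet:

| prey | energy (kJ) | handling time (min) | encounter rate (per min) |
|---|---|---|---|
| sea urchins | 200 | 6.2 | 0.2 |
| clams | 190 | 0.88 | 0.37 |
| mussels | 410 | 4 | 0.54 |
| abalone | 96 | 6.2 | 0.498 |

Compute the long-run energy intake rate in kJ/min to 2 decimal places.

R = Σλ_iE_i / (1 + Σλ_ih_i)
Numerator: 0.2×200 + 0.37×190 + 0.54×410 + 0.498×96 = 379.5
Denominator: 1 + 0.2×6.2 + 0.37×0.88 + 0.54×4 + 0.498×6.2 = 7.813
R = 379.5/7.813 = 48.57 kJ/min

48.57 kJ/min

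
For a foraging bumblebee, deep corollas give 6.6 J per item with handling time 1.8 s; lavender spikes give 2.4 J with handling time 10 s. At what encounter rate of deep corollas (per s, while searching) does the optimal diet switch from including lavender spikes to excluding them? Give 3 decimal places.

The zero-one rule: include lavender spikes iff E₂/h₂ > λE₁/(1+λh₁). Equality gives the switch point.
λE₁h₂ = E₂ + λE₂h₁ ⇒ λ = E₂/(E₁h₂ − E₂h₁) = 2.4/(66 − 4.32) = 0.03891 per s.

0.039 per s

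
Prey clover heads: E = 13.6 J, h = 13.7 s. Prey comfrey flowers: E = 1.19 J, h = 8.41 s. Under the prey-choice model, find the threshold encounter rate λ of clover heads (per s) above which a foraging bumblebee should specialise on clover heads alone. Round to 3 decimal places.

Drop comfrey flowers once their profitability E₂/h₂ falls below the rate achievable on clover heads alone: E₂/h₂ = λE₁/(1 + λh₁).
Solve for λ: λE₁h₂ = E₂(1 + λh₁) → λ(E₁h₂ − E₂h₁) = E₂ → λ = E₂/(E₁h₂ − E₂h₁).
λ = 1.19/(13.6×8.41 − 1.19×13.7) = 1.19/98.07 = 0.01213 per s.

0.012 per s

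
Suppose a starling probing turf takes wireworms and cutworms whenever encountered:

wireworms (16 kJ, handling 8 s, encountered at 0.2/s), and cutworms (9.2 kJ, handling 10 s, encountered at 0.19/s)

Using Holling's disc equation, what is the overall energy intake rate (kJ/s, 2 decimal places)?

R = (0.2×16 + 0.19×9.2) / (1 + 0.2×8 + 0.19×10) = 4.948/4.5 = 1.1 kJ/s.

1.10 kJ/s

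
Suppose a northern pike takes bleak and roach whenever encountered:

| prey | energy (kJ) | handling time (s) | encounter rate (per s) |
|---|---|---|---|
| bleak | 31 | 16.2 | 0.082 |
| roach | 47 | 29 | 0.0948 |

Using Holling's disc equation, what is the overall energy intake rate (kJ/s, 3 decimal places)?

1.378 kJ/s

R = (0.082×31 + 0.0948×47) / (1 + 0.082×16.2 + 0.0948×29) = 6.998/5.078 = 1.378 kJ/s.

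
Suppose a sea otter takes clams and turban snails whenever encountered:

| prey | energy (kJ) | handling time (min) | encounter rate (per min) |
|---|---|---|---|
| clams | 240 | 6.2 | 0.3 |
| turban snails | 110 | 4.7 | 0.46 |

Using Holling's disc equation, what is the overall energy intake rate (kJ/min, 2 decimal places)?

24.41 kJ/min

R = (0.3×240 + 0.46×110) / (1 + 0.3×6.2 + 0.46×4.7) = 122.6/5.022 = 24.41 kJ/min.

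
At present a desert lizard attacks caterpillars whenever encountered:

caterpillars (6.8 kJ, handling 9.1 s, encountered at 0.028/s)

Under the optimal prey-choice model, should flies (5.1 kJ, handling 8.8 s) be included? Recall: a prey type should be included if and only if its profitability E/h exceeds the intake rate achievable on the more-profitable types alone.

Intake rate on the current diet: R = (0.028×6.8) / (1 + 0.028×9.1) = 0.1904/1.255 = 0.1517 kJ/s.
flies: E/h = 5.1/8.8 = 0.5795 kJ/s.
0.5795 > 0.1517, so adding flies raises the average — include it.

Yes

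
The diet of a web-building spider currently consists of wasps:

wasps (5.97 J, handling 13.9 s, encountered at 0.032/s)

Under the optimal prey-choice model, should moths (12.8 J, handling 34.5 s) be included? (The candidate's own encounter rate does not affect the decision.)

Yes

Intake rate on the current diet: R = (0.032×5.97) / (1 + 0.032×13.9) = 0.191/1.445 = 0.1322 J/s.
Profitability of moths: 12.8/34.5 = 0.371 J/s.
Since 0.371 > R, including moths increases the long-run rate.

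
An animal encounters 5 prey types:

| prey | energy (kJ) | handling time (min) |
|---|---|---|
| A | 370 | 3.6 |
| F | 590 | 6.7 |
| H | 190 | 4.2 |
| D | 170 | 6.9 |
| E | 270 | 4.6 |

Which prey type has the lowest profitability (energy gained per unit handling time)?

Profitability E/h (kJ/min): A = 370/3.6 = 103, F = 590/6.7 = 88.1, H = 190/4.2 = 45.2, D = 170/6.9 = 24.6, E = 270/4.6 = 58.7.
Ranked: A > F > E > H > D.

D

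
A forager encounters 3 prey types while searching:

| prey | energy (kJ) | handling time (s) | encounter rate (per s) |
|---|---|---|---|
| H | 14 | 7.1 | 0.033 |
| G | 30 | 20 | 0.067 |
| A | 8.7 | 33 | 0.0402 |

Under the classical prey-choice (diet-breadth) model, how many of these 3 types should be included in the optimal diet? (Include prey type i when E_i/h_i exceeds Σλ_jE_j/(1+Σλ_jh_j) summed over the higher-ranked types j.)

Rank by E/h (kJ/s): H 1.97, G 1.5, A 0.264. Include each in turn until the next type's E/h falls below the running intake rate.
Rate on top 1: 0.3743. G: 1.5 > 0.3743 → include.
Rate on top 2: 0.9603. A: 0.264 < 0.9603 → exclude; stop.
Optimal diet: H, G — 2 of 3 types.

2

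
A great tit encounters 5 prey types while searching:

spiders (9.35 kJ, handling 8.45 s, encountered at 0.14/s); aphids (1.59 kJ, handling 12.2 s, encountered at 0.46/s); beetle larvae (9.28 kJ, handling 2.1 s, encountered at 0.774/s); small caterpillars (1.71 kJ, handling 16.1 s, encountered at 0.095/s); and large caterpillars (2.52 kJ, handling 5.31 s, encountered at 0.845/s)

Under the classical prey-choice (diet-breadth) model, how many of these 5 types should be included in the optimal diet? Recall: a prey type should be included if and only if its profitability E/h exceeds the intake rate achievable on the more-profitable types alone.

E/h in descending order: beetle larvae 4.42, spiders 1.11, large caterpillars 0.475, aphids 0.13, small caterpillars 0.106 kJ/s. The optimal diet is the largest prefix of this list for which every included type satisfies E_i/h_i > R on the types above it.
Rate on top 1: 2.736. spiders: 1.11 < 2.736 → exclude; stop.
Optimal diet: beetle larvae — 1 of 5 types.

1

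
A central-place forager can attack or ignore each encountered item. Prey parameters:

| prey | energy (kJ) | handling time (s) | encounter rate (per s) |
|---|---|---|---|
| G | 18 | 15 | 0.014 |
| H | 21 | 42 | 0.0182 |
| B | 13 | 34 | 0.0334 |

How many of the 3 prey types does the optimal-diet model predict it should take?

Profitabilities (E/h, kJ/s): G 1.2, H 0.5, B 0.382. Add prey in this order while the next type's profitability exceeds the intake rate on those already taken.
Rate on top 1: 0.2083. H: 0.5 > 0.2083 → include.
Rate on top 2: 0.3212. B: 0.382 > 0.3212 → include.
Optimal diet: G, H, B — 3 of 3 types.

3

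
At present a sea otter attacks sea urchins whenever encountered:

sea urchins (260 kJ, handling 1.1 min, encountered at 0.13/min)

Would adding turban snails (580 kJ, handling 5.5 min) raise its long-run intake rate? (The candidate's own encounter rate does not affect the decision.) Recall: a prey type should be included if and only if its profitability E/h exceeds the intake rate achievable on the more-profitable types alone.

Intake rate on the current diet: R = (0.13×260) / (1 + 0.13×1.1) = 33.8/1.143 = 29.57 kJ/min.
Profitability of turban snails: 580/5.5 = 105.5 kJ/min.
Since 105.5 > R, including turban snails increases the long-run rate.

Yes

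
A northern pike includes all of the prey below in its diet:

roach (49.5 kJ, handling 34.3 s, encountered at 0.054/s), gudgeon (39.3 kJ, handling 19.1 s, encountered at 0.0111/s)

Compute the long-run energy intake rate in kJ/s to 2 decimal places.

Energy encountered per unit search time: 0.054×49.5 + 0.0111×39.3 = 3.109 kJ/s.
Handling time per unit search time: 0.054×34.3 + 0.0111×19.1 = 2.064.
Rate = 3.109/(1 + 2.064) = 1.015 kJ/s.

1.01 kJ/s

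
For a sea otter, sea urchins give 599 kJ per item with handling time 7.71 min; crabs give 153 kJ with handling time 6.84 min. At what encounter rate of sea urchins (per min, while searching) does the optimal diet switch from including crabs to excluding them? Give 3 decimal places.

0.052 per min

At the threshold, the rate on sea urchins alone equals the profitability of crabs: λ·599/(1 + λ·7.71) = 153/6.84 = 22.37.
Rearranging, λ(599 − 22.37×7.71) = 22.37, so λ = 22.37/426.5 = 0.05244 per min.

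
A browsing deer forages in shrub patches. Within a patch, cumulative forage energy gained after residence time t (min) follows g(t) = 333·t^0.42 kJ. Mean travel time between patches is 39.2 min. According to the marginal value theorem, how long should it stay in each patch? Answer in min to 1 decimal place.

Optimal t* satisfies g'(t*) = g(t*)/(T + t*).
g'(t) = 0.42·333·t^-0.58. Setting 0.42·333·t^-0.58 = 333·t^0.42/(39.2+t) gives 0.42(39.2+t) = t, so 0.58·t = 0.42×39.2.
t* = 0.42×39.2/0.58 = 28.39 min.

28.4 min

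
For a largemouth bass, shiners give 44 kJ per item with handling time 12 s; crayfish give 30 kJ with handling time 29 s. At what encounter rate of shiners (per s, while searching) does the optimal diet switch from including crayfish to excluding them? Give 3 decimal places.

0.033 per s

At the threshold, the rate on shiners alone equals the profitability of crayfish: λ·44/(1 + λ·12) = 30/29 = 1.034.
Rearranging, λ(44 − 1.034×12) = 1.034, so λ = 1.034/31.59 = 0.03275 per s.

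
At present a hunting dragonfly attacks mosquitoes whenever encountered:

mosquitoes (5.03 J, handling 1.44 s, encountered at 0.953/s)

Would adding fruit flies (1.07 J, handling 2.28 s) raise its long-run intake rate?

On mosquitoes alone, R = ΣλE/(1+Σλh) = 4.794/2.372 = 2.021 J/s.
Profitability of fruit flies: 1.07/2.28 = 0.4693 J/s.
Since 0.4693 < R, time spent handling fruit flies is better spent searching.

No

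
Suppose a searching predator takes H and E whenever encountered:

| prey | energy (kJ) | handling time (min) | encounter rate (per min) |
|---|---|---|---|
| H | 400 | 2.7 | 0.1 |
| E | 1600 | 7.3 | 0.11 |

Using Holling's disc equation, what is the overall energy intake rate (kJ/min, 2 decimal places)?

104.20 kJ/min

Energy encountered per unit search time: 0.1×400 + 0.11×1600 = 216 kJ/min.
Handling time per unit search time: 0.1×2.7 + 0.11×7.3 = 1.073.
Rate = 216/(1 + 1.073) = 104.2 kJ/min.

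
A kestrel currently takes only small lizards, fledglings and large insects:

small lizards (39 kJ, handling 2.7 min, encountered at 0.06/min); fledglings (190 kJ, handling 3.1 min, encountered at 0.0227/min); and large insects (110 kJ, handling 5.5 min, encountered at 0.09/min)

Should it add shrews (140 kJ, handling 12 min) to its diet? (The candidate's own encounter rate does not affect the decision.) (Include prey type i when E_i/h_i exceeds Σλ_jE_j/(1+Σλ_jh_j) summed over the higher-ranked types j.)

On small lizards, fledglings and large insects alone, R = ΣλE/(1+Σλh) = 16.55/1.727 = 9.583 kJ/min.
Profitability of shrews: 140/12 = 11.67 kJ/min.
11.67 > 9.583, so adding shrews raises the average — include it.

Yes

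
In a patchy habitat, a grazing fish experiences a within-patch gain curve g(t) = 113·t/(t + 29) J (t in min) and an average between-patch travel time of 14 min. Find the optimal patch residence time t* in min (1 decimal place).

Maximise g(t)/(T+t): set derivative to zero → g'(t)(T+t) = g(t).
g'(t) = 113·29/(t + 29)². Setting 113·29/(t+29)² = 113t/[(t+29)(14+t)] gives 29(14+t) = t(t+29), so t² = 29×14 = 406.
t* = √406 = 20.15 min.

20.1 min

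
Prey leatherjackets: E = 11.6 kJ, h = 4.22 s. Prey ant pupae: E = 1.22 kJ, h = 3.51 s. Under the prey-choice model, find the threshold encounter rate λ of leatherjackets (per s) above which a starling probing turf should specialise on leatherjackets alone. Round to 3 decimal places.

0.034 per s

Drop ant pupae once their profitability E₂/h₂ falls below the rate achievable on leatherjackets alone: E₂/h₂ = λE₁/(1 + λh₁).
Solve for λ: λE₁h₂ = E₂(1 + λh₁) → λ(E₁h₂ − E₂h₁) = E₂ → λ = E₂/(E₁h₂ − E₂h₁).
λ = 1.22/(11.6×3.51 − 1.22×4.22) = 1.22/35.57 = 0.0343 per s.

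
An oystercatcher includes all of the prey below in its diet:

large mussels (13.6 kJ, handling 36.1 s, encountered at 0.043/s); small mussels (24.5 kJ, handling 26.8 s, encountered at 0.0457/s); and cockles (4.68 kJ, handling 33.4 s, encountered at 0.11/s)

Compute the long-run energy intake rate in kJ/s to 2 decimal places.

0.30 kJ/s

R = (0.043×13.6 + 0.0457×24.5 + 0.11×4.68) / (1 + 0.043×36.1 + 0.0457×26.8 + 0.11×33.4) = 2.219/7.451 = 0.2978 kJ/s.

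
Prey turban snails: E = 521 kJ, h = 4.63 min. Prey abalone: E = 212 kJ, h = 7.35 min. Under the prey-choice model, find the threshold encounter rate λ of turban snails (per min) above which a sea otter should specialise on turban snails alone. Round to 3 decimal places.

At the threshold, the rate on turban snails alone equals the profitability of abalone: λ·521/(1 + λ·4.63) = 212/7.35 = 28.84.
Rearranging, λ(521 − 28.84×4.63) = 28.84, so λ = 28.84/387.5 = 0.07444 per min.

0.074 per min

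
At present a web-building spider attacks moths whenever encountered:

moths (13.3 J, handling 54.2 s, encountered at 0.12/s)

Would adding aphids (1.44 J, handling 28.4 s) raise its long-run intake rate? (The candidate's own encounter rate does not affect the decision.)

On moths alone, R = ΣλE/(1+Σλh) = 1.596/7.504 = 0.2127 J/s.
Profitability of aphids: 1.44/28.4 = 0.0507 J/s.
0.0507 < 0.2127, so adding aphids would lower the average — exclude it.

No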